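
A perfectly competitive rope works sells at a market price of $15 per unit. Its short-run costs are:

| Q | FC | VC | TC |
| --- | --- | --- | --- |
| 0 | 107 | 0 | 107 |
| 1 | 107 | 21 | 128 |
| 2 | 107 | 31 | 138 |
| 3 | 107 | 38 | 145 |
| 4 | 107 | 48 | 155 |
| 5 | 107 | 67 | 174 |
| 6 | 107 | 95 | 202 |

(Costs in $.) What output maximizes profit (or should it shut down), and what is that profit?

Q = 4; profit = -$95

Profit at each row (π = 15Q − TC): Q=0: -107; Q=1: -113; Q=2: -108; Q=3: -100; Q=4: -95; Q=5: -99; Q=6: -112.
Profit is maximized at Q = 4. AVC there is 48/4 = $12 ≤ P, so producing beats shutting down (which would give -$107).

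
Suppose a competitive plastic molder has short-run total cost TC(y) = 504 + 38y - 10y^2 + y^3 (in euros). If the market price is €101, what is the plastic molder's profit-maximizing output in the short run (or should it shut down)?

Produce at y = 9

Variable cost is VC = 38y - 10y^2 + y^3, so AVC = VC/y = 38 - 10y + y^2 and MC = dTC/dy = 38 - 20y + 3y^2.
The AVC parabola has its vertex at y = 10/2 = 5, where AVC = 38 - 10·5 + 5^2 = €13.
Because €101 ≥ €13, revenue can cover variable cost; the firm operates.
Set P = MC: 101 = 38 - 20y + 3y^2 → -63 - 20y + 3y^2 = 0. The roots are y = -7/3 and y = 9; the profit-maximizing output is on the rising part of MC, so y* = 9.
Check: AVC at y = 9 is €29 ≤ P, so revenue covers variable cost.
Profit = P·y − TC = 101·9 − 765 = €144.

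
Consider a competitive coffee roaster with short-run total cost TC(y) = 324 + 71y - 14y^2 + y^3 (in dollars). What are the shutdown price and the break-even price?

Shutdown price = $22; break-even price = $62

AVC = 71 - 14y + y^2; minimized at y = 7, giving min AVC = $22. That is the shutdown price.
ATC = 324/y + 71 - 14y + y^2. Setting dATC/dy = −324/y^2 − 14 + 2y = 0 gives y = 9 (since 2·9^3 − 14·9^2 = 324).
min ATC = 324/9 + 71 − 14·9 + 9^2 = $62. That is the break-even price.
Between these two prices the firm operates at a loss; above $62 it earns a profit.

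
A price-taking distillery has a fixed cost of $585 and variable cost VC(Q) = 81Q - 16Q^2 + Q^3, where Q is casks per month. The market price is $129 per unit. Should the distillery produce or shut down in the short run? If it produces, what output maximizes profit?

Produce at Q = 12

From TC, MC = TC'(Q) = 81 - 32Q + 3Q^2 and AVC = VC/Q = 81 - 16Q + Q^2.
The AVC parabola has its vertex at Q = 16/2 = 8, where AVC = 81 - 16·8 + 8^2 = $17.
Since P = $129 ≥ min AVC = $17, price covers variable cost and the firm should produce.
P = MC gives -48 - 32Q + 3Q^2 = 0, with roots -4/3 and 12. Take the larger (rising MC): Q* = 12.
Check: AVC at Q = 12 is $33 ≤ P, so revenue covers variable cost.
Profit = P·Q − TC = 129·12 − 981 = $567.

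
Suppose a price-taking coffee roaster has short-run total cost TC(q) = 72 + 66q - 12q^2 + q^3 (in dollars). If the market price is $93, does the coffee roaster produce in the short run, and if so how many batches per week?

From TC, MC = TC'(q) = 66 - 24q + 3q^2 and AVC = VC/q = 66 - 12q + q^2.
AVC hits its minimum where MC = AVC, at q = 6, giving min AVC = 66 - 12·6 + 6^2 = $30.
Because $93 ≥ $30, revenue can cover variable cost; the firm operates.
P = MC gives -27 - 24q + 3q^2 = 0, with roots -1 and 9. Take the larger (rising MC): q* = 9.
Check: AVC at q = 9 is $39 ≤ P, so revenue covers variable cost.
Profit = P·q − TC = 93·9 − 423 = $414.

Produce at q = 9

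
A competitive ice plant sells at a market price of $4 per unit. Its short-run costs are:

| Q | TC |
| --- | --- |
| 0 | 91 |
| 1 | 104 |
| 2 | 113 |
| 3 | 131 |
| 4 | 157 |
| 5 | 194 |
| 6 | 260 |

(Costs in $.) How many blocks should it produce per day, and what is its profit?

Q = 0 (shut down); profit = -$91

Profit at each row (π = 4Q − TC): Q=0: -91; Q=1: -100; Q=2: -105; Q=3: -119; Q=4: -141; Q=5: -174; Q=6: -236.
Profit is highest at Q = 0. Equivalently, the lowest AVC in the table is 22/2 ≈ $11 at Q = 2, and P = $4 falls below it — price never covers variable cost, so the firm shuts down and loses only its fixed cost.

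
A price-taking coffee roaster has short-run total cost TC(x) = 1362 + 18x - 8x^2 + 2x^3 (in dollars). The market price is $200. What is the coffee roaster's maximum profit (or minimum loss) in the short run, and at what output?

AVC = 18 - 8x + 2x^2 has its minimum $10 at x = 2; price $200 clears that bar, so the firm operates.
MC = 18 - 16x + 6x^2. Setting P = MC and taking the root on the rising branch gives x* = 7.
TR = 200·7 = 1400. TC = 1362 + 420 = 1782. Profit = 1400 − 1782 = -$382.
That loss of $382 beats the $1362 the firm would lose by shutting down; producing recovers $980 of fixed cost.

Profit = -$382 at x = 7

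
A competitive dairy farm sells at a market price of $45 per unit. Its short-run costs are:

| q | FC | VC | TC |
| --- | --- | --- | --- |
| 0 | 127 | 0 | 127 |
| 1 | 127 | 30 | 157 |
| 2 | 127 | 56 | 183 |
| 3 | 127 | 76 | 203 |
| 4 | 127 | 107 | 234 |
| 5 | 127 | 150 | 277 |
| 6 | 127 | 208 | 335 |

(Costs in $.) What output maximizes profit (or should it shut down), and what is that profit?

q = 5; profit = -$52

Profit at each row (π = 45q − TC): q=0: -127; q=1: -112; q=2: -93; q=3: -68; q=4: -54; q=5: -52; q=6: -65.
Profit is maximized at q = 5. AVC there is 150/5 = $30 ≤ P, so producing beats shutting down (which would give -$127).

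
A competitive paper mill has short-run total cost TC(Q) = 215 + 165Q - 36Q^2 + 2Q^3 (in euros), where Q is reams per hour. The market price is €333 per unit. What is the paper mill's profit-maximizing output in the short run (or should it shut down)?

Produce at Q = 14

Variable cost is VC = 165Q - 36Q^2 + 2Q^3, so AVC = VC/Q = 165 - 36Q + 2Q^2 and MC = dTC/dQ = 165 - 72Q + 6Q^2.
The AVC parabola has its vertex at Q = 36/4 = 9, where AVC = 165 - 36·9 + 2·9^2 = €3.
P = €333 exceeds min AVC = €3, so the firm stays open.
Set P = MC: 333 = 165 - 72Q + 6Q^2 → -168 - 72Q + 6Q^2 = 0. The roots are Q = -2 and Q = 14; the profit-maximizing output is on the rising part of MC, so Q* = 14.
Check: AVC at Q = 14 is €53 ≤ P, so revenue covers variable cost.
Profit = P·Q − TC = 333·14 − 957 = €3705.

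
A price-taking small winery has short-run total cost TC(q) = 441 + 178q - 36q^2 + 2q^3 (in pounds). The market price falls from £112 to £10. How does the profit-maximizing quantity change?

MC = 178 - 72q + 6q^2; the shutdown threshold is min AVC = £16 (at q = 9).
At P = £112 ≥ min AVC, set P = MC on the rising branch: q = 11.
At P = £10 < min AVC = £16, price no longer covers variable cost at any output, so the firm shuts down: q = 0.

Output falls from 11 to 0 (the firm shuts down)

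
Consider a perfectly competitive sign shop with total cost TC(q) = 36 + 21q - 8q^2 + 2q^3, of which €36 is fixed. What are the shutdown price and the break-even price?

Shutdown price = €13; break-even price = €27

AVC = 21 - 8q + 2q^2; minimized at q = 2, giving min AVC = €13. That is the shutdown price.
ATC = 36/q + 21 - 8q + 2q^2. Setting dATC/dq = −36/q^2 − 8 + 4q = 0 gives q = 3 (since 4·3^3 − 8·3^2 = 36).
min ATC = 36/3 + 21 − 8·3 + 2·3^2 = €27. That is the break-even price.
For €13 ≤ P < €27 the firm produces at a loss; below €13 it shuts down.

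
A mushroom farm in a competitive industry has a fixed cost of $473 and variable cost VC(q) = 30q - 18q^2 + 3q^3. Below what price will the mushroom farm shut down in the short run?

The shutdown price is the minimum of AVC. VC = 30q - 18q^2 + 3q^3, so AVC = 30 - 18q + 3q^2.
dAVC/dq = -18 + 6q = 0 gives q = 3. min AVC = 30 - 18·3 + 3·3^2 = 3.
For P < $3 the firm produces nothing.

$3 per unit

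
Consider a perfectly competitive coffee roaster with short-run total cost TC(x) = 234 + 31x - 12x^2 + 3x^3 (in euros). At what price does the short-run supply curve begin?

€19 per unit

Short-run supply begins at min AVC. From VC = 31x - 12x^2 + 3x^3, AVC = 31 - 12x + 3x^2.
dAVC/dx = -12 + 6x = 0 gives x = 2. min AVC = 31 - 12·2 + 3·2^2 = 19.
So the shutdown price is €19.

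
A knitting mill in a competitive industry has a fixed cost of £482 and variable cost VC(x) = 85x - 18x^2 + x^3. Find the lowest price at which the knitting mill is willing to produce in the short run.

The shutdown price is the minimum of AVC. VC = 85x - 18x^2 + x^3, so AVC = 85 - 18x + x^2.
dAVC/dx = -18 + 2x = 0 gives x = 9. min AVC = 85 - 18·9 + 9^2 = 4.
So the shutdown price is £4.

£4 per unit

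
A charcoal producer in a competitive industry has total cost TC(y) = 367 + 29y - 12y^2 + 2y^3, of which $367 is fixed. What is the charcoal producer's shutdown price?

$11 per unit

Short-run supply begins at min AVC. From VC = 29y - 12y^2 + 2y^3, AVC = 29 - 12y + 2y^2.
At the minimum of AVC, MC = AVC. MC = 29 - 24y + 6y^2; setting MC = AVC gives 4y^2 - 12y = 0, so y = 3. min AVC = 11.
For P < $11 the firm produces nothing.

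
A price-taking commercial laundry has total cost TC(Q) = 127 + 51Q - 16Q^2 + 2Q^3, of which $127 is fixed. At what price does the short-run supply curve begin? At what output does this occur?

$19 per unit, at Q = 4

Short-run supply begins at min AVC. From VC = 51Q - 16Q^2 + 2Q^3, AVC = 51 - 16Q + 2Q^2.
dAVC/dQ = -16 + 4Q = 0 gives Q = 4. min AVC = 51 - 16·4 + 2·4^2 = 19.
So the shutdown price is $19.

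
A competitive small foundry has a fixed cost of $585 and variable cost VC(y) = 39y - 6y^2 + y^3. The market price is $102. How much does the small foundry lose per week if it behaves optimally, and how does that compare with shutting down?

AVC = 39 - 6y + y^2; min AVC = $30 at y = 3. Since P = $102 ≥ min AVC, the firm produces.
With MC = 39 - 12y + 3y^2, P = MC on the upward-sloping part at y* = 7.
TR = 102·7 = 714. TC = 585 + 322 = 907. Profit = 714 − 907 = -$193.
By producing, the firm covers all variable cost plus $392 of fixed cost; shutting down would lose the full $585.

Profit = -$193 at y = 7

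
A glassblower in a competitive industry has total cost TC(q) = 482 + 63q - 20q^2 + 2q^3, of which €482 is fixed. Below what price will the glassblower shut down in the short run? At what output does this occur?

Short-run supply begins at min AVC. From VC = 63q - 20q^2 + 2q^3, AVC = 63 - 20q + 2q^2.
dAVC/dq = -20 + 4q = 0 gives q = 5. min AVC = 63 - 20·5 + 2·5^2 = 13.
So the shutdown price is €13.

€13 per unit, at q = 5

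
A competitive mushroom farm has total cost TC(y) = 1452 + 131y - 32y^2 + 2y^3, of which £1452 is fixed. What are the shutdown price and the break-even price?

Shutdown price = min AVC. AVC = 131 - 32y + 2y^2, with vertex at y = 8 and minimum £3.
ATC = 1452/y + 131 - 32y + 2y^2. Setting dATC/dy = −1452/y^2 − 32 + 4y = 0 gives y = 11 (since 4·11^3 − 32·11^2 = 1452).
min ATC = 1452/11 + 131 − 32·11 + 2·11^2 = £153. That is the break-even price.
Between these two prices the firm operates at a loss; above £153 it earns a profit.

Shutdown price = £3; break-even price = £153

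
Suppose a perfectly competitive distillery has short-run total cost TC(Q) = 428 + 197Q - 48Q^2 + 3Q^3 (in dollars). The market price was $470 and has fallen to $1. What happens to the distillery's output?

Output falls from 13 to 0 (the firm shuts down)

AVC = 197 - 48Q + 3Q^2, minimized at Q = 8 where min AVC = $5. MC = 197 - 96Q + 9Q^2.
At P = $470 ≥ min AVC, set P = MC on the rising branch: Q = 13.
At P = $1 < min AVC = $5, price no longer covers variable cost at any output, so the firm shuts down: Q = 0.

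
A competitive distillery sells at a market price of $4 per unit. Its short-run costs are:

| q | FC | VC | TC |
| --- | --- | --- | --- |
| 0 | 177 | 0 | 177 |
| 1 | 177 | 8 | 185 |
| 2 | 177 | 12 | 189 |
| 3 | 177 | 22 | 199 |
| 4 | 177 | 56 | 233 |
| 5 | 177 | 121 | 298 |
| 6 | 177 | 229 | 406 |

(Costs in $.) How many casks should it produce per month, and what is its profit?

Profit at each row (π = 4q − TC): q=0: -177; q=1: -181; q=2: -181; q=3: -187; q=4: -217; q=5: -278; q=6: -382.
Profit is highest at q = 0. Equivalently, the lowest AVC in the table is 12/2 ≈ $6 at q = 2, and P = $4 falls below it — price never covers variable cost, so the firm shuts down and loses only its fixed cost.

q = 0 (shut down); profit = -$177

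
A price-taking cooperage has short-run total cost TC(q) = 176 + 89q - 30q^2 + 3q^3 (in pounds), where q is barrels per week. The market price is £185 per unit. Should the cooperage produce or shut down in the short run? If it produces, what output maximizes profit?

Variable cost is VC = 89q - 30q^2 + 3q^3, so AVC = VC/q = 89 - 30q + 3q^2 and MC = dTC/dq = 89 - 60q + 9q^2.
AVC hits its minimum where MC = AVC, at q = 5, giving min AVC = 89 - 30·5 + 3·5^2 = £14.
P = £185 exceeds min AVC = £14, so the firm stays open.
Set P = MC: 185 = 89 - 60q + 9q^2 → -96 - 60q + 9q^2 = 0. The roots are q = -4/3 and q = 8; the profit-maximizing output is on the rising part of MC, so q* = 8.
Check: AVC at q = 8 is £41 ≤ P, so revenue covers variable cost.
Profit = P·q − TC = 185·8 − 504 = £976.

Produce at q = 8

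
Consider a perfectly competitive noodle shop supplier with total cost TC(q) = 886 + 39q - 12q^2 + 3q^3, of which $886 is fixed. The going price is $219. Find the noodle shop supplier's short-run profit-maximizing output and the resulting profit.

AVC = 39 - 12q + 3q^2 has its minimum $27 at q = 2; price $219 clears that bar, so the firm operates.
MC = 39 - 24q + 9q^2. Setting P = MC and taking the root on the rising branch gives q* = 6.
TR = 219·6 = 1314. TC = 886 + 450 = 1336. Profit = 1314 − 1336 = -$22.
That loss of $22 beats the $886 the firm would lose by shutting down; producing recovers $864 of fixed cost.

Profit = -$22 at q = 6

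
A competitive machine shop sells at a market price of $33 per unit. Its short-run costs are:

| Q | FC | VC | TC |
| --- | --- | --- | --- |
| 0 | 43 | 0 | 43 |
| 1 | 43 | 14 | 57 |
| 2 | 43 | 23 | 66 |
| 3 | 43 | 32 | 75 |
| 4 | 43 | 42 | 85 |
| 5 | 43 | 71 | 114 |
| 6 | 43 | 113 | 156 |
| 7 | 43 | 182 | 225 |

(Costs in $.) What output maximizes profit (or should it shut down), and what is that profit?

Q = 5; profit = $51

Profit at each row (π = 33Q − TC): Q=0: -43; Q=1: -24; Q=2: 0; Q=3: 24; Q=4: 47; Q=5: 51; Q=6: 42; Q=7: 6.
Profit is maximized at Q = 5. AVC there is 71/5 = $14.20 ≤ P, so producing beats shutting down (which would give -$43).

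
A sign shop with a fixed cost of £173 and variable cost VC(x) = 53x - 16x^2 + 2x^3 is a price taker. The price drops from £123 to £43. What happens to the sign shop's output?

Output falls from 7 to 5

AVC = 53 - 16x + 2x^2, minimized at x = 4 where min AVC = £21. MC = 53 - 32x + 6x^2.
With P = £123 above the shutdown price, P = MC gives x = 7.
At P = £43 ≥ min AVC, set P = MC: x = 5. The firm stays open but cuts output.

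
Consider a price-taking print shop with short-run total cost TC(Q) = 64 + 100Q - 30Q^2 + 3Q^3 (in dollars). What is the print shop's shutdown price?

$25 per unit

The firm shuts down when price falls below the minimum of average variable cost. AVC = VC/Q = 100 - 30Q + 3Q^2.
dAVC/dQ = -30 + 6Q = 0 gives Q = 5. min AVC = 100 - 30·5 + 3·5^2 = 25.
So the shutdown price is $25.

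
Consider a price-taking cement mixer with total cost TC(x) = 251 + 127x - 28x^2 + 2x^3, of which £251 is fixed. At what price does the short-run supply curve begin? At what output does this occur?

Short-run supply begins at min AVC. From VC = 127x - 28x^2 + 2x^3, AVC = 127 - 28x + 2x^2.
At the minimum of AVC, MC = AVC. MC = 127 - 56x + 6x^2; setting MC = AVC gives 4x^2 - 28x = 0, so x = 7. min AVC = 29.
For P < £29 the firm produces nothing.

£29 per unit, at x = 7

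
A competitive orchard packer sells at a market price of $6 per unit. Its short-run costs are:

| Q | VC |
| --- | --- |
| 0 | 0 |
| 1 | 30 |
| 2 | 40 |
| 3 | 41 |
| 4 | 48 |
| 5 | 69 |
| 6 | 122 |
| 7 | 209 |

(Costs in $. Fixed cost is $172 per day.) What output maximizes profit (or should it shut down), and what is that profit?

Q = 0 (shut down); profit = -$172

Compute π = P·Q − TC at each output: Q=0: -172; Q=1: -196; Q=2: -200; Q=3: -195; Q=4: -196; Q=5: -211; Q=6: -258; Q=7: -339.
Profit is highest at Q = 0. Equivalently, the lowest AVC in the table is 48/4 ≈ $12 at Q = 4, and P = $6 falls below it — price never covers variable cost, so the firm shuts down and loses only its fixed cost.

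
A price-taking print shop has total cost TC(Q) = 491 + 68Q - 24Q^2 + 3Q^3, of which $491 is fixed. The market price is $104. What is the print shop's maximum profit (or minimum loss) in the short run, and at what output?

AVC = 68 - 24Q + 3Q^2 has its minimum $20 at Q = 4; price $104 clears that bar, so the firm operates.
MC = 68 - 48Q + 9Q^2. Setting P = MC and taking the root on the rising branch gives Q* = 6.
TR = 104·6 = 624. TC = 491 + 192 = 683. Profit = 624 − 683 = -$59.
By producing, the firm covers all variable cost plus $432 of fixed cost; shutting down would lose the full $491.

Profit = -$59 at Q = 6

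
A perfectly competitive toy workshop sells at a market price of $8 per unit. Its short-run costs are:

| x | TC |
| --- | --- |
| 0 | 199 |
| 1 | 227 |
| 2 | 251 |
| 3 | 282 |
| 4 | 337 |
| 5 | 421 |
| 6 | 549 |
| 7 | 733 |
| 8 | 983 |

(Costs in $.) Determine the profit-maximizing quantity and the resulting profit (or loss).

x = 0 (shut down); profit = -$199

Tabulate TR − TC: x=0: -199; x=1: -219; x=2: -235; x=3: -258; x=4: -305; x=5: -381; x=6: -501; x=7: -677; x=8: -919.
Profit is highest at x = 0. Equivalently, the lowest AVC in the table is 52/2 ≈ $26 at x = 2, and P = $8 falls below it — price never covers variable cost, so the firm shuts down and loses only its fixed cost.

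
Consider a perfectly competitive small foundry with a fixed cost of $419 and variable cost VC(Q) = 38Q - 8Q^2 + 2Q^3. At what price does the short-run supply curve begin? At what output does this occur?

$30 per unit, at Q = 2

The firm shuts down when price falls below the minimum of average variable cost. AVC = VC/Q = 38 - 8Q + 2Q^2.
dAVC/dQ = -8 + 4Q = 0 gives Q = 2. min AVC = 38 - 8·2 + 2·2^2 = 30.
For P < $30 the firm produces nothing.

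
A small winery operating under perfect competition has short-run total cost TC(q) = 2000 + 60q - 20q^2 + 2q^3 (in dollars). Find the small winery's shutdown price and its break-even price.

Shutdown price = $10; break-even price = $260

AVC = 60 - 20q + 2q^2; minimized at q = 5, giving min AVC = $10. That is the shutdown price.
ATC = 2000/q + 60 - 20q + 2q^2. Setting dATC/dq = −2000/q^2 − 20 + 4q = 0 gives q = 10 (since 4·10^3 − 20·10^2 = 2000).
min ATC = 2000/10 + 60 − 20·10 + 2·10^2 = $260. That is the break-even price.
Between these two prices the firm operates at a loss; above $260 it earns a profit.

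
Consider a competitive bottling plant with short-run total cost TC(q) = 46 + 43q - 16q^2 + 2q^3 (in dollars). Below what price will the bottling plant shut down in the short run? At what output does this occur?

The shutdown price is the minimum of AVC. VC = 43q - 16q^2 + 2q^3, so AVC = 43 - 16q + 2q^2.
dAVC/dq = -16 + 4q = 0 gives q = 4. min AVC = 43 - 16·4 + 2·4^2 = 11.
So the shutdown price is $11.

$11 per unit, at q = 4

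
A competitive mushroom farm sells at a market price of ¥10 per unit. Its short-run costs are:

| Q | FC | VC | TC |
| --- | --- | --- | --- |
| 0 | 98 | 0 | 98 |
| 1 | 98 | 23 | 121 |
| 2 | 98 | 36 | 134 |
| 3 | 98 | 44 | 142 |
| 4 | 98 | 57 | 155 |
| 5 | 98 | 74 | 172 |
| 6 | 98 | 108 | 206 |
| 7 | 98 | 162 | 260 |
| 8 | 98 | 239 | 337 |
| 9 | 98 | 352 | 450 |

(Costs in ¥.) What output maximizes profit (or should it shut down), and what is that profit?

Q = 0 (shut down); profit = -¥98

Tabulate TR − TC: Q=0: -98; Q=1: -111; Q=2: -114; Q=3: -112; Q=4: -115; Q=5: -122; Q=6: -146; Q=7: -190; Q=8: -257; Q=9: -360.
Profit is highest at Q = 0. Equivalently, the lowest AVC in the table is 57/4 ≈ ¥14.25 at Q = 4, and P = ¥10 falls below it — price never covers variable cost, so the firm shuts down and loses only its fixed cost.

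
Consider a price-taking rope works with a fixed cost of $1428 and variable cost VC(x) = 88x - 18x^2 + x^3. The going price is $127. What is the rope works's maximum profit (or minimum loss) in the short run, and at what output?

Profit = -$76 at x = 13

AVC = 88 - 18x + x^2 has its minimum $7 at x = 9; price $127 clears that bar, so the firm operates.
With MC = 88 - 36x + 3x^2, P = MC on the upward-sloping part at x* = 13.
TR = 127·13 = 1651. TC = 1428 + 299 = 1727. Profit = 1651 − 1727 = -$76.
That loss of $76 beats the $1428 the firm would lose by shutting down; producing recovers $1352 of fixed cost.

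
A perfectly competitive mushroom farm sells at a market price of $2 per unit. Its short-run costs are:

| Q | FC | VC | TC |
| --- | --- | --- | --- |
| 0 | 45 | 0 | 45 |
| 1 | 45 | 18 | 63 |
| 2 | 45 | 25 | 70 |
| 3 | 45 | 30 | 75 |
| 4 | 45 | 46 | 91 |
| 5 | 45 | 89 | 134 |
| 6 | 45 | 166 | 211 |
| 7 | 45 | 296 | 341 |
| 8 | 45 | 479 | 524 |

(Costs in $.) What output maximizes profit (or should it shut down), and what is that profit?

Q = 0 (shut down); profit = -$45

Profit at each row (π = 2Q − TC): Q=0: -45; Q=1: -61; Q=2: -66; Q=3: -69; Q=4: -83; Q=5: -124; Q=6: -199; Q=7: -327; Q=8: -508.
Profit is highest at Q = 0. Equivalently, the lowest AVC in the table is 30/3 ≈ $10 at Q = 3, and P = $2 falls below it — price never covers variable cost, so the firm shuts down and loses only its fixed cost.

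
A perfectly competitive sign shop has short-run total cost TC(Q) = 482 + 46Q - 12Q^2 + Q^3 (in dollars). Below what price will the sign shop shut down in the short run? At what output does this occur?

Short-run supply begins at min AVC. From VC = 46Q - 12Q^2 + Q^3, AVC = 46 - 12Q + Q^2.
dAVC/dQ = -12 + 2Q = 0 gives Q = 6. min AVC = 46 - 12·6 + 6^2 = 10.
For P < $10 the firm produces nothing.

$10 per unit, at Q = 6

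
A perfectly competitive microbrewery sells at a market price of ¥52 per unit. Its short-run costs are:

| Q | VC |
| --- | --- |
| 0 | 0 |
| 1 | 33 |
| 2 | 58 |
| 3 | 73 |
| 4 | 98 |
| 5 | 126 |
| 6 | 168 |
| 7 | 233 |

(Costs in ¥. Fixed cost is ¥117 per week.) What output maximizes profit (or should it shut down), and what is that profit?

Q = 6; profit = ¥27

Compute π = P·Q − TC at each output: Q=0: -117; Q=1: -98; Q=2: -71; Q=3: -34; Q=4: -7; Q=5: 17; Q=6: 27; Q=7: 14.
Profit is maximized at Q = 6. AVC there is 168/6 = ¥28 ≤ P, so producing beats shutting down (which would give -¥117).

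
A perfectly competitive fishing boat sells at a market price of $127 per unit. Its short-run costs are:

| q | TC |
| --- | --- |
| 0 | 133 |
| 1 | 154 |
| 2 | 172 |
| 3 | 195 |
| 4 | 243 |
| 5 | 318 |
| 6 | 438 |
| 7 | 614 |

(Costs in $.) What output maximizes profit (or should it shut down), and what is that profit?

q = 6; profit = $324

Compute π = P·q − TC at each output: q=0: -133; q=1: -27; q=2: 82; q=3: 186; q=4: 265; q=5: 317; q=6: 324; q=7: 275.
Profit is maximized at q = 6. AVC there is 305/6 = $50.83 ≤ P, so producing beats shutting down (which would give -$133).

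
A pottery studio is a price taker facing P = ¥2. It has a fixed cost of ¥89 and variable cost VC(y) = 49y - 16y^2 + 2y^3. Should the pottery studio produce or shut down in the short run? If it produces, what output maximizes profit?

Shut down

From TC, MC = TC'(y) = 49 - 32y + 6y^2 and AVC = VC/y = 49 - 16y + 2y^2.
AVC hits its minimum where MC = AVC, at y = 4, giving min AVC = 49 - 16·4 + 2·4^2 = ¥17.
Since P = ¥2 < min AVC = ¥17, price fails to cover variable cost at any output.
The firm minimizes its loss by shutting down and losing only its fixed cost of ¥89.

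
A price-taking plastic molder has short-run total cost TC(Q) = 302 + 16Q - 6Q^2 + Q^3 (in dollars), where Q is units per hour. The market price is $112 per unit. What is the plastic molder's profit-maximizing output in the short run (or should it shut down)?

Produce at Q = 8

Strip out fixed cost: VC = 16Q - 6Q^2 + Q^3. Then AVC = 16 - 6Q + Q^2 and MC = 16 - 12Q + 3Q^2.
AVC is minimized where dAVC/dQ = -6 + 2Q = 0, at Q = 3; min AVC = 16 - 6·3 + 3^2 = $7.
Because $112 ≥ $7, revenue can cover variable cost; the firm operates.
Solving P = MC: -96 - 12Q + 3Q^2 = 0 ⇒ Q = -4 or 8. On the upward-sloping branch, Q* = 8.
Check: AVC at Q = 8 is $32 ≤ P, so revenue covers variable cost.
Profit = P·Q − TC = 112·8 − 558 = $338.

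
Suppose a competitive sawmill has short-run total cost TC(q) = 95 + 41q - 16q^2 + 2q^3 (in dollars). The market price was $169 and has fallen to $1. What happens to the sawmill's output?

AVC = 41 - 16q + 2q^2, minimized at q = 4 where min AVC = $9. MC = 41 - 32q + 6q^2.
At P = $169 ≥ min AVC, set P = MC on the rising branch: q = 8.
At P = $1 < min AVC = $9, price no longer covers variable cost at any output, so the firm shuts down: q = 0.

Output falls from 8 to 0 (the firm shuts down)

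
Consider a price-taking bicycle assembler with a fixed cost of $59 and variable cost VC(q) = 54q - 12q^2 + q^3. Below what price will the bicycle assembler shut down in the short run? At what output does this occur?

$18 per unit, at q = 6

The firm shuts down when price falls below the minimum of average variable cost. AVC = VC/q = 54 - 12q + q^2.
dAVC/dq = -12 + 2q = 0 gives q = 6. min AVC = 54 - 12·6 + 6^2 = 18.
So the shutdown price is $18.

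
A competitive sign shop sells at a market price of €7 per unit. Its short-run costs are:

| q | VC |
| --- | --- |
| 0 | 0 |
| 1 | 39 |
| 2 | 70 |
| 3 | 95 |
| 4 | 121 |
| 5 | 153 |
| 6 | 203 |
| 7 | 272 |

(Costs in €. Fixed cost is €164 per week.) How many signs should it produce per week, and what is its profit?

Tabulate TR − TC: q=0: -164; q=1: -196; q=2: -220; q=3: -238; q=4: -257; q=5: -282; q=6: -325; q=7: -387.
Profit is highest at q = 0. Equivalently, the lowest AVC in the table is 121/4 ≈ €30.25 at q = 4, and P = €7 falls below it — price never covers variable cost, so the firm shuts down and loses only its fixed cost.

q = 0 (shut down); profit = -€164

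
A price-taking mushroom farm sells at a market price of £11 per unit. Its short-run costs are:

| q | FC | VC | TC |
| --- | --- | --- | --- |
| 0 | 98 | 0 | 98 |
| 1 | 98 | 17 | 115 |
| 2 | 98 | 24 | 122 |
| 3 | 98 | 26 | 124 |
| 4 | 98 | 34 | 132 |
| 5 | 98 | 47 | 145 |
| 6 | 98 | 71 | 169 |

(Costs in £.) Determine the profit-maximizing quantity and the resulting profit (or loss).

Compute π = P·q − TC at each output: q=0: -98; q=1: -104; q=2: -100; q=3: -91; q=4: -88; q=5: -90; q=6: -103.
Profit is maximized at q = 4. AVC there is 34/4 = £8.50 ≤ P, so producing beats shutting down (which would give -£98).

q = 4; profit = -£88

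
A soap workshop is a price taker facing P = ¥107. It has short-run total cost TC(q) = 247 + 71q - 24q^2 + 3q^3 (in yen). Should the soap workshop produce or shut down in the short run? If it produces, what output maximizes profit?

Variable cost is VC = 71q - 24q^2 + 3q^3, so AVC = VC/q = 71 - 24q + 3q^2 and MC = dTC/dq = 71 - 48q + 9q^2.
AVC is minimized where dAVC/dq = -24 + 6q = 0, at q = 4; min AVC = 71 - 24·4 + 3·4^2 = ¥23.
Since P = ¥107 ≥ min AVC = ¥23, price covers variable cost and the firm should produce.
P = MC gives -36 - 48q + 9q^2 = 0, with roots -2/3 and 6. Take the larger (rising MC): q* = 6.
Check: AVC at q = 6 is ¥35 ≤ P, so revenue covers variable cost.
Profit = P·q − TC = 107·6 − 457 = ¥185.

Produce at q = 6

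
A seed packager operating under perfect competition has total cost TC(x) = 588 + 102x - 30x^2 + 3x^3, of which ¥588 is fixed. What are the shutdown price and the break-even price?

Shutdown price = ¥27; break-even price = ¥123

Shutdown price = min AVC. AVC = 102 - 30x + 3x^2, with vertex at x = 5 and minimum ¥27.
ATC = 588/x + 102 - 30x + 3x^2. Setting dATC/dx = −588/x^2 − 30 + 6x = 0 gives x = 7 (since 6·7^3 − 30·7^2 = 588).
min ATC = 588/7 + 102 − 30·7 + 3·7^2 = ¥123. That is the break-even price.
For ¥27 ≤ P < ¥123 the firm produces at a loss; below ¥27 it shuts down.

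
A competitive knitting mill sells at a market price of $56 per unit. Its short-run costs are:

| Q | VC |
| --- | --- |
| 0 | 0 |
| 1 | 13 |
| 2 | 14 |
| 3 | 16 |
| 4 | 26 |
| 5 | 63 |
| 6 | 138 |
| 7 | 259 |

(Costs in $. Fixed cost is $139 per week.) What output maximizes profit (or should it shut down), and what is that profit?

Q = 5; profit = $78

Profit at each row (π = 56Q − TC): Q=0: -139; Q=1: -96; Q=2: -41; Q=3: 13; Q=4: 59; Q=5: 78; Q=6: 59; Q=7: -6.
Profit is maximized at Q = 5. AVC there is 63/5 = $12.60 ≤ P, so producing beats shutting down (which would give -$139).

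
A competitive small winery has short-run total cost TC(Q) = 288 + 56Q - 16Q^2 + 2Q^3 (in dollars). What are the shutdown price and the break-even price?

Shutdown price = $24; break-even price = $80

AVC = 56 - 16Q + 2Q^2; minimized at Q = 4, giving min AVC = $24. That is the shutdown price.
ATC = 288/Q + 56 - 16Q + 2Q^2. Setting dATC/dQ = −288/Q^2 − 16 + 4Q = 0 gives Q = 6 (since 4·6^3 − 16·6^2 = 288).
min ATC = 288/6 + 56 − 16·6 + 2·6^2 = $80. That is the break-even price.
Between these two prices the firm operates at a loss; above $80 it earns a profit.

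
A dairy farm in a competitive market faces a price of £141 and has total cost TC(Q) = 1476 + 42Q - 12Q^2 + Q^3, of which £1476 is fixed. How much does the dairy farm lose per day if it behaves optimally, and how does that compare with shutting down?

AVC = 42 - 12Q + Q^2; min AVC = £6 at Q = 6. Since P = £141 ≥ min AVC, the firm produces.
With MC = 42 - 24Q + 3Q^2, P = MC on the upward-sloping part at Q* = 11.
TR = 141·11 = 1551. TC = 1476 + 341 = 1817. Profit = 1551 − 1817 = -£266.
That loss of £266 beats the £1476 the firm would lose by shutting down; producing recovers £1210 of fixed cost.

Profit = -£266 at Q = 11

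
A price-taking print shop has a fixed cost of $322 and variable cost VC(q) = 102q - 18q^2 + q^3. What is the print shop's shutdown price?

$21 per unit

The firm shuts down when price falls below the minimum of average variable cost. AVC = VC/q = 102 - 18q + q^2.
dAVC/dq = -18 + 2q = 0 gives q = 9. min AVC = 102 - 18·9 + 9^2 = 21.
For P < $21 the firm produces nothing.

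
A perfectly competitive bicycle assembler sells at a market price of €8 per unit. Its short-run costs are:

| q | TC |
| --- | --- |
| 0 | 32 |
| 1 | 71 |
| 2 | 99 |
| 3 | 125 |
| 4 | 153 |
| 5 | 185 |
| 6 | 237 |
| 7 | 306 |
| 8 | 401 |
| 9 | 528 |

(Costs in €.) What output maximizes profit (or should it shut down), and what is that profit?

Compute π = P·q − TC at each output: q=0: -32; q=1: -63; q=2: -83; q=3: -101; q=4: -121; q=5: -145; q=6: -189; q=7: -250; q=8: -337; q=9: -456.
Profit is highest at q = 0. Equivalently, the lowest AVC in the table is 121/4 ≈ €30.25 at q = 4, and P = €8 falls below it — price never covers variable cost, so the firm shuts down and loses only its fixed cost.

q = 0 (shut down); profit = -€32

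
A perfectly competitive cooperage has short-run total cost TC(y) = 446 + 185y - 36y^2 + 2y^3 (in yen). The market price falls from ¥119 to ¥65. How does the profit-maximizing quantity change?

MC = 185 - 72y + 6y^2; the shutdown threshold is min AVC = ¥23 (at y = 9).
With P = ¥119 above the shutdown price, P = MC gives y = 11.
At P = ¥65 ≥ min AVC, set P = MC: y = 10. The firm stays open but cuts output.

Output falls from 11 to 10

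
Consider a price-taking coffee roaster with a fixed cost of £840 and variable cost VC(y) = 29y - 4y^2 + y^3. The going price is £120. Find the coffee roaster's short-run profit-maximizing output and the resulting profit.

Profit = -£350 at y = 7

AVC = 29 - 4y + y^2; min AVC = £25 at y = 2. Since P = £120 ≥ min AVC, the firm produces.
MC = 29 - 8y + 3y^2. Setting P = MC and taking the root on the rising branch gives y* = 7.
TR = 120·7 = 840. TC = 840 + 350 = 1190. Profit = 840 − 1190 = -£350.
That loss of £350 beats the £840 the firm would lose by shutting down; producing recovers £490 of fixed cost.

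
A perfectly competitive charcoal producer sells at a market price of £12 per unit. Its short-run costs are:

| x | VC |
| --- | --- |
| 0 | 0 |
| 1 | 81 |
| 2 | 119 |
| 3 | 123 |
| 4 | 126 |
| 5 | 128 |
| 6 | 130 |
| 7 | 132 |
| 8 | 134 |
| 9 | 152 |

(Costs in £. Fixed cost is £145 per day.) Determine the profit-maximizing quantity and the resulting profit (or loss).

x = 0 (shut down); profit = -£145

Tabulate TR − TC: x=0: -145; x=1: -214; x=2: -240; x=3: -232; x=4: -223; x=5: -213; x=6: -203; x=7: -193; x=8: -183; x=9: -189.
Profit is highest at x = 0. Equivalently, the lowest AVC in the table is 134/8 ≈ £16.75 at x = 8, and P = £12 falls below it — price never covers variable cost, so the firm shuts down and loses only its fixed cost.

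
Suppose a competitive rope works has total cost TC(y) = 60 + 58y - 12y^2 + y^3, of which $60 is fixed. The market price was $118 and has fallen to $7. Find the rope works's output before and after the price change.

Output falls from 10 to 0 (the firm shuts down)

MC = 58 - 24y + 3y^2; the shutdown threshold is min AVC = $22 (at y = 6).
At P = $118 ≥ min AVC, set P = MC on the rising branch: y = 10.
At P = $7 < min AVC = $22, price no longer covers variable cost at any output, so the firm shuts down: y = 0.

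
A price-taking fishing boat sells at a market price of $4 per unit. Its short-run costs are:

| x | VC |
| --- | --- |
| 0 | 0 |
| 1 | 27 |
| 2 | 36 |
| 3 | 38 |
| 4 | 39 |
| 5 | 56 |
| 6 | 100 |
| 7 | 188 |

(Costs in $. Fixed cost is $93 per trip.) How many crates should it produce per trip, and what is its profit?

x = 0 (shut down); profit = -$93

Profit at each row (π = 4x − TC): x=0: -93; x=1: -116; x=2: -121; x=3: -119; x=4: -116; x=5: -129; x=6: -169; x=7: -253.
Profit is highest at x = 0. Equivalently, the lowest AVC in the table is 39/4 ≈ $9.75 at x = 4, and P = $4 falls below it — price never covers variable cost, so the firm shuts down and loses only its fixed cost.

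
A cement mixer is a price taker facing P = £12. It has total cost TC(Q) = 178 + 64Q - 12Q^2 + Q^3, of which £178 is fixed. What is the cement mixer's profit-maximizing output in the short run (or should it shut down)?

Strip out fixed cost: VC = 64Q - 12Q^2 + Q^3. Then AVC = 64 - 12Q + Q^2 and MC = 64 - 24Q + 3Q^2.
The AVC parabola has its vertex at Q = 12/2 = 6, where AVC = 64 - 12·6 + 6^2 = £28.
With P < min AVC (£12 < £28), every unit sold adds to the loss.
The firm minimizes its loss by shutting down and losing only its fixed cost of £178.

Shut down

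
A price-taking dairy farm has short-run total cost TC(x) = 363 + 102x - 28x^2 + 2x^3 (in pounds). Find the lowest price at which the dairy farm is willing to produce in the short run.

Short-run supply begins at min AVC. From VC = 102x - 28x^2 + 2x^3, AVC = 102 - 28x + 2x^2.
dAVC/dx = -28 + 4x = 0 gives x = 7. min AVC = 102 - 28·7 + 2·7^2 = 4.
For P < £4 the firm produces nothing.

£4 per unit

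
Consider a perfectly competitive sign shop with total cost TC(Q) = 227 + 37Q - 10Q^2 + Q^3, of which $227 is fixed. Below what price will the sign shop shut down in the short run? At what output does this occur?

$12 per unit, at Q = 5

Short-run supply begins at min AVC. From VC = 37Q - 10Q^2 + Q^3, AVC = 37 - 10Q + Q^2.
At the minimum of AVC, MC = AVC. MC = 37 - 20Q + 3Q^2; setting MC = AVC gives 2Q^2 - 10Q = 0, so Q = 5. min AVC = 12.
So the shutdown price is $12.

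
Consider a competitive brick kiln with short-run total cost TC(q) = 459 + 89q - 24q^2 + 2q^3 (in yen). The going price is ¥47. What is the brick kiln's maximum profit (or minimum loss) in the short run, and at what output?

AVC = 89 - 24q + 2q^2; min AVC = ¥17 at q = 6. Since P = ¥47 ≥ min AVC, the firm produces.
With MC = 89 - 48q + 6q^2, P = MC on the upward-sloping part at q* = 7.
TR = 47·7 = 329. TC = 459 + 133 = 592. Profit = 329 − 592 = -¥263.
Shutting down would mean losing the fixed cost of ¥459, so operating at a loss of ¥263 is better by ¥196.

Profit = -¥263 at q = 7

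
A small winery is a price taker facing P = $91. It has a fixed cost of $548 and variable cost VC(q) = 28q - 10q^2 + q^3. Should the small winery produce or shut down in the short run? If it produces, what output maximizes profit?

Produce at q = 9

Variable cost is VC = 28q - 10q^2 + q^3, so AVC = VC/q = 28 - 10q + q^2 and MC = dTC/dq = 28 - 20q + 3q^2.
The AVC parabola has its vertex at q = 10/2 = 5, where AVC = 28 - 10·5 + 5^2 = $3.
P = $91 exceeds min AVC = $3, so the firm stays open.
P = MC gives -63 - 20q + 3q^2 = 0, with roots -7/3 and 9. Take the larger (rising MC): q* = 9.
Check: AVC at q = 9 is $19 ≤ P, so revenue covers variable cost.
Profit = P·q − TC = 91·9 − 719 = $100.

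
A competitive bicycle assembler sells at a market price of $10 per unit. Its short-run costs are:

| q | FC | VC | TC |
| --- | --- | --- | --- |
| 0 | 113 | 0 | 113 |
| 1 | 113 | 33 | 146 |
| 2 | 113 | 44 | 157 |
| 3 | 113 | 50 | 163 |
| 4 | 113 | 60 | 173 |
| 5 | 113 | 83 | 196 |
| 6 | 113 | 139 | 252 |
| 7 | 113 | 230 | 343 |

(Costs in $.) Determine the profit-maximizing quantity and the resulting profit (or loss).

Compute π = P·q − TC at each output: q=0: -113; q=1: -136; q=2: -137; q=3: -133; q=4: -133; q=5: -146; q=6: -192; q=7: -273.
Profit is highest at q = 0. Equivalently, the lowest AVC in the table is 60/4 ≈ $15 at q = 4, and P = $10 falls below it — price never covers variable cost, so the firm shuts down and loses only its fixed cost.

q = 0 (shut down); profit = -$113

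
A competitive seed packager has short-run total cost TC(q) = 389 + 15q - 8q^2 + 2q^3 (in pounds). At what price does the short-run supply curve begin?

Short-run supply begins at min AVC. From VC = 15q - 8q^2 + 2q^3, AVC = 15 - 8q + 2q^2.
dAVC/dq = -8 + 4q = 0 gives q = 2. min AVC = 15 - 8·2 + 2·2^2 = 7.
The firm shuts down for any P below £7.

£7 per unit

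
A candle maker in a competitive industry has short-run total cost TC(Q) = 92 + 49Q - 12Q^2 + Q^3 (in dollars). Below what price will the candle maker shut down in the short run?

$13 per unit

The shutdown price is the minimum of AVC. VC = 49Q - 12Q^2 + Q^3, so AVC = 49 - 12Q + Q^2.
At the minimum of AVC, MC = AVC. MC = 49 - 24Q + 3Q^2; setting MC = AVC gives 2Q^2 - 12Q = 0, so Q = 6. min AVC = 13.
The firm shuts down for any P below $13.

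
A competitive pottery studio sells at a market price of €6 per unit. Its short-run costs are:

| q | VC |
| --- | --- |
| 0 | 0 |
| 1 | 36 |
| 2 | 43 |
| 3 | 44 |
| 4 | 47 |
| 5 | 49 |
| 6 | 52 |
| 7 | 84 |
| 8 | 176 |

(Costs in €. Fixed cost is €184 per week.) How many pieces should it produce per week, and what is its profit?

Compute π = P·q − TC at each output: q=0: -184; q=1: -214; q=2: -215; q=3: -210; q=4: -207; q=5: -203; q=6: -200; q=7: -226; q=8: -312.
Profit is highest at q = 0. Equivalently, the lowest AVC in the table is 52/6 ≈ €8.67 at q = 6, and P = €6 falls below it — price never covers variable cost, so the firm shuts down and loses only its fixed cost.

q = 0 (shut down); profit = -€184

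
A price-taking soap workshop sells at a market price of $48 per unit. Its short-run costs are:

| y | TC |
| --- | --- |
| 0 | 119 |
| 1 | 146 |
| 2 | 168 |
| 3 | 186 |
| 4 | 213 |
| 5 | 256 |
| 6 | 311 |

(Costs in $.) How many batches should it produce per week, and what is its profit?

y = 5; profit = -$16

Compute π = P·y − TC at each output: y=0: -119; y=1: -98; y=2: -72; y=3: -42; y=4: -21; y=5: -16; y=6: -23.
Profit is maximized at y = 5. AVC there is 137/5 = $27.40 ≤ P, so producing beats shutting down (which would give -$119).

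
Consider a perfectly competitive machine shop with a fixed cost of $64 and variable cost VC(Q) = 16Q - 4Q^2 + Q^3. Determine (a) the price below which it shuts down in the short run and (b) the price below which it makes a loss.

Shutdown price = min AVC. AVC = 16 - 4Q + Q^2, with vertex at Q = 2 and minimum $12.
ATC = 64/Q + 16 - 4Q + Q^2. Setting dATC/dQ = −64/Q^2 − 4 + 2Q = 0 gives Q = 4 (since 2·4^3 − 4·4^2 = 64).
min ATC = 64/4 + 16 − 4·4 + 4^2 = $32. That is the break-even price.
Between these two prices the firm operates at a loss; above $32 it earns a profit.

Shutdown price = $12; break-even price = $32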